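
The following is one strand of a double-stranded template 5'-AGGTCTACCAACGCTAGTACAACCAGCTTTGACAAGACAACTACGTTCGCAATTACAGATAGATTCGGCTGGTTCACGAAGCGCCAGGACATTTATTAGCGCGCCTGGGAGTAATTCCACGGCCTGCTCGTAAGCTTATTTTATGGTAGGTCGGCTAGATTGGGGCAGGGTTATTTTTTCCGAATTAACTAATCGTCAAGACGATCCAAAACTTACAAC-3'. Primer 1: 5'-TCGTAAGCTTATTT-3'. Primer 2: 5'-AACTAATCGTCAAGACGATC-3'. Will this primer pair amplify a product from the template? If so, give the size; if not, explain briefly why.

Primer 1 (TCGTAAGCTTATTT) matches the top strand at positions 128–141 (3' end points downstream).
Primer 2 (AACTAATCGTCAAGACGATC) also matches the top strand directly, at positions 187–206 — its reverse complement GATCGTCTTGACGATTAGTT is not present.
Both primers anneal to the bottom strand with 3' ends pointing the same way, so neither can prime synthesis back toward the other.

No product — both primers anneal to the same strand and extend in the same direction.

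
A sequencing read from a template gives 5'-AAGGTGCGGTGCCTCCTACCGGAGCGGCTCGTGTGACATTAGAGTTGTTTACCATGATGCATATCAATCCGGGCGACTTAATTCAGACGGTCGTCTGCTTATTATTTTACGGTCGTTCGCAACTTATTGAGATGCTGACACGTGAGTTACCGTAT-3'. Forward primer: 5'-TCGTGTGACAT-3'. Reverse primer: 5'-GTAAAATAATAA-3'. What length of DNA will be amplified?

82 bp

Scanning the template, TCGTGTGACAT occurs at positions 29–39; this primer anneals to the bottom strand there with its 3' end pointing downstream.
Reverse complement of the reverse primer: TTATTATTTTAC. This occurs on the top strand at positions 99–110.
Amplicon spans positions 29–110: 82 bp.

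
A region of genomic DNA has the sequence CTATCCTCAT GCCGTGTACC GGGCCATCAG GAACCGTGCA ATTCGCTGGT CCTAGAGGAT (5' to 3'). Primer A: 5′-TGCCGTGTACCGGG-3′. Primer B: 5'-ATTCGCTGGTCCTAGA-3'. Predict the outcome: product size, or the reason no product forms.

Primer A (TGCCGTGTACCGGG) matches the top strand at positions 10–23 (3' end points downstream).
Primer B (ATTCGCTGGTCCTAGA) also matches the top strand directly, at positions 41–56 — its reverse complement TCTAGGACCAGCGAAT is not present.
Both primers anneal to the bottom strand with 3' ends pointing the same way, so neither can prime synthesis back toward the other.

No product — both primers anneal to the same strand and extend in the same direction.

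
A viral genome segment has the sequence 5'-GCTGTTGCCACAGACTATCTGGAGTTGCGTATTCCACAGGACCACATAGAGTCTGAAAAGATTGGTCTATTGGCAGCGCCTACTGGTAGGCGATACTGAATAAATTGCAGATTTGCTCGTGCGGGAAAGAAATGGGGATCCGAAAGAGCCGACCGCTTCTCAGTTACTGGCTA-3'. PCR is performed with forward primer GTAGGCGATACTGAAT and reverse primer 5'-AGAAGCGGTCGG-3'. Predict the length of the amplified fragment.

Forward primer GTAGGCGATACTGAAT is found on the top strand at positions 86–101.
The reverse primer's reverse complement is CCGACCGCTTCT, which matches the template at positions 149–160.
Amplicon spans positions 86–160: 75 bp.

75 bp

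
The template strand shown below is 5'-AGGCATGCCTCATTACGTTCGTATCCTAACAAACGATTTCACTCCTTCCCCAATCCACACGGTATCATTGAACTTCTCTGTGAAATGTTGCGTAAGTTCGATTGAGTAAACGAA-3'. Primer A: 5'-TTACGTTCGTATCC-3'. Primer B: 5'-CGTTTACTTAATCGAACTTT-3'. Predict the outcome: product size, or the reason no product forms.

Primer B (CGTTTACTTAATCGAACTTT) does not match the top strand, and its reverse complement AAAGTTCGATTAAGTAAACG does not match either.
With no annealing site for primer B, no amplification occurs.

No product — primer B has no binding site in the template.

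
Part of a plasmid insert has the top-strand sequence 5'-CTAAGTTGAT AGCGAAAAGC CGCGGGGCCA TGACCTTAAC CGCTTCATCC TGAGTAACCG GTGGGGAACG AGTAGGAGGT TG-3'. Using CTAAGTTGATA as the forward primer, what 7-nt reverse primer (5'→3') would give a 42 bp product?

The forward primer binds at positions 1–11, so a 42 bp product ends at position 1 + 42 − 1 = 42.
The reverse primer anneals to the top strand over positions 36–42, i.e. to TTAACCG.
Its sequence written 5'→3' is the reverse complement: CGGTTAA.

5'-CGGTTAA-3'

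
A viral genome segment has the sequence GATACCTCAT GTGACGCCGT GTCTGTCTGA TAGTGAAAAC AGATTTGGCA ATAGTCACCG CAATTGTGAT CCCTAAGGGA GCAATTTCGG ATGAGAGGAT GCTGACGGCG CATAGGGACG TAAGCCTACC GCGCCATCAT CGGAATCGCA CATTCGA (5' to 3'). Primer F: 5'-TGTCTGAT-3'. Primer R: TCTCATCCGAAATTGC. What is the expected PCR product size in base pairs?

73 bp

The forward primer matches the template at positions 24–31.
Reverse complement of the reverse primer: GCAATTTCGGATGAGA. This occurs on the top strand at positions 81–96.
Amplicon spans positions 24–96: 73 bp.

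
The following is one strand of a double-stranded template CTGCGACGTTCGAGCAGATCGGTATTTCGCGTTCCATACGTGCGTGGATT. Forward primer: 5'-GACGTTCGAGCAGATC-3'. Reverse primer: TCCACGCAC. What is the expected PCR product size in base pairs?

44 bp

Forward primer GACGTTCGAGCAGATC is found on the top strand at positions 5–20.
Taking the reverse complement of TCCACGCAC gives GTGCGTGGA, found at positions 40–48 on the template; the primer anneals here to the top strand with its 3' end pointing upstream.
Product length = (reverse-primer end) − (forward-primer start) + 1 = 48 − 5 + 1 = 44 bp.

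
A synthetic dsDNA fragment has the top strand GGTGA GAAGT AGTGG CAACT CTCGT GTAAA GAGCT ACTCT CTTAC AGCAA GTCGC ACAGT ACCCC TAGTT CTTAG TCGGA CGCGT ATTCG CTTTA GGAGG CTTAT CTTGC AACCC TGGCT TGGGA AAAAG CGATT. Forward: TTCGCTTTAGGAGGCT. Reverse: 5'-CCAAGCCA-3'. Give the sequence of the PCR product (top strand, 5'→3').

5'-TTCGCTTTAGGAGGCTTATCTTGCAACCCTGGCTTGG-3'

The forward primer matches the template at positions 87–102.
Taking the reverse complement of CCAAGCCA gives TGGCTTGG, found at positions 116–123 on the template; the primer anneals here to the top strand with its 3' end pointing upstream.
The product is the template from position 87 through 123 (37 bp).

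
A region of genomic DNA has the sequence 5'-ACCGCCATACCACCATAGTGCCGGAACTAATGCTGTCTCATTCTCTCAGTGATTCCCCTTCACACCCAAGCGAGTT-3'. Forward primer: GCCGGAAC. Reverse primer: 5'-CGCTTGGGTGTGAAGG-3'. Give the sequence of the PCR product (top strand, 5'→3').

5'-GCCGGAACTAATGCTGTCTCATTCTCTCAGTGATTCCCCTTCACACCCAAGCG-3'

The forward primer matches the template at positions 20–27.
Reverse complement of the reverse primer: CCTTCACACCCAAGCG. This occurs on the top strand at positions 57–72.
The product is the template from position 20 through 72 (53 bp).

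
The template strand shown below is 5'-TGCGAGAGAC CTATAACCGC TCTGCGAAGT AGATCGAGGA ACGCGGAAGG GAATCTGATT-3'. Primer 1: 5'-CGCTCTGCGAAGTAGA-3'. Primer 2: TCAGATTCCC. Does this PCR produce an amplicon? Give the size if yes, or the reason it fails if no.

Primer 1 (CGCTCTGCGAAGTAGA) matches the top strand at positions 18–33; it acts as a forward primer.
Primer 2's reverse complement is GGGAATCTGA, matching the top strand at positions 49–58; it acts as a reverse primer.
The 3' ends face each other across positions 18–58, giving a 41 bp product.

Yes — a 41 bp product.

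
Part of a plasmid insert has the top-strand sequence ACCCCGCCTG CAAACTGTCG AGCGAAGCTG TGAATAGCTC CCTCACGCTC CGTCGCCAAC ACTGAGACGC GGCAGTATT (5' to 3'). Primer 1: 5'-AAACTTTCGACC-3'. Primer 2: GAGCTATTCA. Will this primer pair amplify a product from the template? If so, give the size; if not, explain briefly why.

No product — primer 1 has no binding site in the template.

Primer 1 (AAACTTTCGACC) does not match the top strand, and its reverse complement GGTCGAAAGTTT does not match either.
With no annealing site for primer 1, no amplification occurs.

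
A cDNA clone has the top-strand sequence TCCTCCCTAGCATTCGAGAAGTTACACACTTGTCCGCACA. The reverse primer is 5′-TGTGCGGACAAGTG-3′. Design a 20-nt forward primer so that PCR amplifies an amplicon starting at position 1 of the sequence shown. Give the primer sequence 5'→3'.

5'-TCCTCCCTAGCATTCGAGAA-3'

The reverse primer's reverse complement CACTTGTCCGCACA matches the template at positions 27–40; the product starts at position 1.
The forward primer is identical to the top strand over positions 1–20: TCCTCCCTAGCATTCGAGAA.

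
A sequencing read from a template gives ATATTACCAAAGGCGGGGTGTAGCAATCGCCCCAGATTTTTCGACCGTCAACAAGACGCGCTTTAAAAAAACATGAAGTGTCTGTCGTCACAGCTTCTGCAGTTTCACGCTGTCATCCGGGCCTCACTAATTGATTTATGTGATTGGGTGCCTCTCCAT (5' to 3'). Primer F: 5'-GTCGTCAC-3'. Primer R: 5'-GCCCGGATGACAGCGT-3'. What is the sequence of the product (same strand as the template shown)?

Forward primer GTCGTCAC is found on the top strand at positions 84–91.
Taking the reverse complement of GCCCGGATGACAGCGT gives ACGCTGTCATCCGGGC, found at positions 107–122 on the template; the primer anneals here to the top strand with its 3' end pointing upstream.
The product is the template from position 84 through 122 (39 bp).

5'-GTCGTCACAGCTTCTGCAGTTTCACGCTGTCATCCGGGC-3'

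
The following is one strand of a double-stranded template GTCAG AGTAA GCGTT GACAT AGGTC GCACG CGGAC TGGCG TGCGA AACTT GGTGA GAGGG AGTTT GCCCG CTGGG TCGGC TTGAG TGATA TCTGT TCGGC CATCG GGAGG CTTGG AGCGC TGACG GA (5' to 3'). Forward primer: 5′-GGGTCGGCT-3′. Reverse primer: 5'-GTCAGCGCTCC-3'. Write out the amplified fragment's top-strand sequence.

The forward primer matches the template at positions 73–81.
The reverse primer's reverse complement is GGAGCGCTGAC, which matches the template at positions 114–124.
The product is the template from position 73 through 124 (52 bp).

5'-GGGTCGGCTTGAGTGATATCTGTTCGGCCATCGGGAGGCTTGGAGCGCTGAC-3'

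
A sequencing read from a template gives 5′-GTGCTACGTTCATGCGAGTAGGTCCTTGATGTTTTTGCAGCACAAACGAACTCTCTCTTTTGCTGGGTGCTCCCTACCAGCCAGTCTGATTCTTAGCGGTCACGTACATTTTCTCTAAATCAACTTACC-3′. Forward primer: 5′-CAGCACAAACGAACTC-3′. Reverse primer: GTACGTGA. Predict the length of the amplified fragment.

The forward primer matches the template at positions 38–53.
Reverse complement of the reverse primer: TCACGTAC. This occurs on the top strand at positions 100–107.
The product runs from position 38 to position 107, so its length is 107 − 38 + 1 = 70 bp.

70 bp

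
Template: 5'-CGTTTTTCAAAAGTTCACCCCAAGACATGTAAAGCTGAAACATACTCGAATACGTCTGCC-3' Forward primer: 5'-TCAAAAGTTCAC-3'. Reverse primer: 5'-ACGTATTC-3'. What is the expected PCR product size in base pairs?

The forward primer matches the template at positions 7–18.
The reverse primer's reverse complement is GAATACGT, which matches the template at positions 48–55.
Product length = (reverse-primer end) − (forward-primer start) + 1 = 55 − 7 + 1 = 49 bp.

49 bp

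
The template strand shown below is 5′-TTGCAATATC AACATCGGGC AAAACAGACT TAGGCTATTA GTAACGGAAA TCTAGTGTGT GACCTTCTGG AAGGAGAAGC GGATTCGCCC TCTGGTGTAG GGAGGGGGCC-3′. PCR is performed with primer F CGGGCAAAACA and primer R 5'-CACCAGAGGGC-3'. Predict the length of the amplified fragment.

82 bp

Scanning the template, CGGGCAAAACA occurs at positions 16–26; this primer anneals to the bottom strand there with its 3' end pointing downstream.
Taking the reverse complement of CACCAGAGGGC gives GCCCTCTGGTG, found at positions 87–97 on the template; the primer anneals here to the top strand with its 3' end pointing upstream.
Product length = (reverse-primer end) − (forward-primer start) + 1 = 97 − 16 + 1 = 82 bp.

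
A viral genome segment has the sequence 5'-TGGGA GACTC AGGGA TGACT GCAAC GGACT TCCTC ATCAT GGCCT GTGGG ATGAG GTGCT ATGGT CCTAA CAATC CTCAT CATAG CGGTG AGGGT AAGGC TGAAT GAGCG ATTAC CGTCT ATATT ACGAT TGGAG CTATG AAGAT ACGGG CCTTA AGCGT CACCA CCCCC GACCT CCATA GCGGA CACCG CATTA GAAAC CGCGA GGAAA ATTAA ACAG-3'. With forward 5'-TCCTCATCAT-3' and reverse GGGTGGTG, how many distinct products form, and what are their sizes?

Two products: 138 bp, 95 bp

The forward primer TCCTCATCAT matches the top strand at positions 31–40, 74–83.
The reverse primer's reverse complement is CACCACCC, matching at positions 161–168.
Each forward site pairs with the reverse site to give a product ending at position 168: sizes 138, 95 bp.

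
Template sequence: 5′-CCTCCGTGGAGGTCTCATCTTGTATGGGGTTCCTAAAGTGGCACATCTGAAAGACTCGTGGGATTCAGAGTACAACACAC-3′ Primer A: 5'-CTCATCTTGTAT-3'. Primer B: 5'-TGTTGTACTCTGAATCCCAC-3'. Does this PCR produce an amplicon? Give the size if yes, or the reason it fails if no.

Primer A (CTCATCTTGTAT) matches the top strand at positions 14–25; it acts as a forward primer.
Primer B's reverse complement is GTGGGATTCAGAGTACAACA, matching the top strand at positions 58–77; it acts as a reverse primer.
The 3' ends face each other across positions 14–77, giving a 64 bp product.

Yes — a 64 bp product.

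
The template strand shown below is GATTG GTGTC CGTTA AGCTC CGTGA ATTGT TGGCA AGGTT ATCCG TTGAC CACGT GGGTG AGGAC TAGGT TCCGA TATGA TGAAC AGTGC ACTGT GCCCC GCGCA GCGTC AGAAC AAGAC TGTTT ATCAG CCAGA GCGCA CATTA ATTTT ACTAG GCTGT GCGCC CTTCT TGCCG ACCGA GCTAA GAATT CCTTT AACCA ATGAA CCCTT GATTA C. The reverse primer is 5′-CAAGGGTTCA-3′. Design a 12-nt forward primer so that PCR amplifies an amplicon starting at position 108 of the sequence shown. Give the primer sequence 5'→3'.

The reverse primer's reverse complement TGAACCCTTG matches the template at positions 202–211; the product starts at position 108.
The forward primer is identical to the top strand over positions 108–119: GTCAGAACAAGA.

5'-GTCAGAACAAGA-3'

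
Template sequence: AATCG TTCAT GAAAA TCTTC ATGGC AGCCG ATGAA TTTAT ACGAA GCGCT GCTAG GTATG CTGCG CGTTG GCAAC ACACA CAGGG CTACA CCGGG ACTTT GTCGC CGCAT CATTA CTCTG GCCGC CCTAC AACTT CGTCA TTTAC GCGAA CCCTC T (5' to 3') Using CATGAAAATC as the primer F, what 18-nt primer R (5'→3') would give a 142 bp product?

5'-TCGCGTAAATGACGAAGT-3'

The forward primer binds at positions 8–17, so a 142 bp product ends at position 8 + 142 − 1 = 149.
The reverse primer anneals to the top strand over positions 132–149, i.e. to ACTTCGTCATTTACGCGA.
Its sequence written 5'→3' is the reverse complement: TCGCGTAAATGACGAAGT.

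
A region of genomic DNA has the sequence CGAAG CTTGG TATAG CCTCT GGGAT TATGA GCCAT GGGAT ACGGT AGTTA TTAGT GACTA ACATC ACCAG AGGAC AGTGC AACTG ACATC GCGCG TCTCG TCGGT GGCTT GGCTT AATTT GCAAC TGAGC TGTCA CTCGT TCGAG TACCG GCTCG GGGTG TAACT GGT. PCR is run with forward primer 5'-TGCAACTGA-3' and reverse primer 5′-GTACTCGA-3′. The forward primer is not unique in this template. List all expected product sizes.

The forward primer TGCAACTGA matches the top strand at positions 78–86, 120–128.
The reverse primer's reverse complement is TCGAGTAC, matching at positions 141–148.
Each forward site pairs with the reverse site to give a product ending at position 148: sizes 71, 29 bp.

71 bp, 29 bp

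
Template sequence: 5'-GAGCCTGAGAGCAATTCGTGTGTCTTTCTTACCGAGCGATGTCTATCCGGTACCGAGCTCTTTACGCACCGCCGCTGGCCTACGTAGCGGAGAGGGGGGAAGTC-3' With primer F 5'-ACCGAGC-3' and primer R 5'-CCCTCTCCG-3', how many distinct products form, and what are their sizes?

Two products: 66 bp, 45 bp

The forward primer ACCGAGC matches the top strand at positions 31–37, 52–58.
The reverse primer's reverse complement is CGGAGAGGG, matching at positions 88–96.
Each forward site pairs with the reverse site to give a product ending at position 96: sizes 66, 45 bp.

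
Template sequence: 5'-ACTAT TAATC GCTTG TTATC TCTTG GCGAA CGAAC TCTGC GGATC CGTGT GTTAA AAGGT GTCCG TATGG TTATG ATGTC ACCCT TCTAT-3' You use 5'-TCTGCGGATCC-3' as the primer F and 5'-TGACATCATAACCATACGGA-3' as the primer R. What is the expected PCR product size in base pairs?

46 bp

The forward primer matches the template at positions 36–46.
The reverse primer's reverse complement is TCCGTATGGTTATGATGTCA, which matches the template at positions 62–81.
Amplicon spans positions 36–81: 46 bp.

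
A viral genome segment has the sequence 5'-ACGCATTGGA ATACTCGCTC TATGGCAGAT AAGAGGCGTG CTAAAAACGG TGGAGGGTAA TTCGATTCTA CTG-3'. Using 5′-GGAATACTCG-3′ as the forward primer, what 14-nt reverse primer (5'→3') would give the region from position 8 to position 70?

The product's 3' end on the top strand is position 70.
The reverse primer anneals to the top strand over positions 57–70, i.e. to GTAATTCGATTCTA.
Its sequence written 5'→3' is the reverse complement: TAGAATCGAATTAC.

5'-TAGAATCGAATTAC-3'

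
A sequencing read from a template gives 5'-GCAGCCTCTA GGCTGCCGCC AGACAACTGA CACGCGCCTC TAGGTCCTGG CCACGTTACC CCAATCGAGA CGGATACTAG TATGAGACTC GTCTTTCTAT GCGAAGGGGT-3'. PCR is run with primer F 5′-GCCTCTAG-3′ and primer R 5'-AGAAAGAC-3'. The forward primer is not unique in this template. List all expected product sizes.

The forward primer GCCTCTAG matches the top strand at positions 4–11, 36–43.
The reverse primer's reverse complement is GTCTTTCT, matching at positions 91–98.
Each forward site pairs with the reverse site to give a product ending at position 98: sizes 95, 63 bp.

95 bp, 63 bp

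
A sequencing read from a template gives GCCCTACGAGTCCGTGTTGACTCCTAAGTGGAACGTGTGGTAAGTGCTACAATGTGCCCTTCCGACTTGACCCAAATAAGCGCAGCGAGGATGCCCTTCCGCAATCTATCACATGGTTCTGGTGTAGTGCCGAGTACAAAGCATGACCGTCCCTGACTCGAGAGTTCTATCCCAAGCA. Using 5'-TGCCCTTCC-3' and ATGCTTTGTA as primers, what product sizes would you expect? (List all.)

The forward primer TGCCCTTCC matches the top strand at positions 55–63, 92–100.
The reverse primer's reverse complement is TACAAAGCAT, matching at positions 135–144.
Each forward site pairs with the reverse site to give a product ending at position 144: sizes 90, 53 bp.

90 bp, 53 bp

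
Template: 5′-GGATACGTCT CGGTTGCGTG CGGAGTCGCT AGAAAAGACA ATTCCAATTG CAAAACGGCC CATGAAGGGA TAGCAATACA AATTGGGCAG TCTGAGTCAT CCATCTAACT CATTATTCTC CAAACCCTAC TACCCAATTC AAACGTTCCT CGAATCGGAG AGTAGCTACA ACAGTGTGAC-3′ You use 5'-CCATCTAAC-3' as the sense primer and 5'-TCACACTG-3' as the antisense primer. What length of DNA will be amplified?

79 bp

Forward primer CCATCTAAC is found on the top strand at positions 101–109.
The reverse primer's reverse complement is CAGTGTGA, which matches the template at positions 172–179.
Product length = (reverse-primer end) − (forward-primer start) + 1 = 179 − 101 + 1 = 79 bp.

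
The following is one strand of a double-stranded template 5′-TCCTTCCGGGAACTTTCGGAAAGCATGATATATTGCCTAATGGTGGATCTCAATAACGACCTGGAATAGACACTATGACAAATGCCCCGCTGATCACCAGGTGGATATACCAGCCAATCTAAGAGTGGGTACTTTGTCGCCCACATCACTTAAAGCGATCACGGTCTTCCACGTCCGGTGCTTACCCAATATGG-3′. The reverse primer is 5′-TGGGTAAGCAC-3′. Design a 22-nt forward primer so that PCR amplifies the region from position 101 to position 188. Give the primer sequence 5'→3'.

The reverse primer's reverse complement GTGCTTACCCA matches the template at positions 178–188; the product starts at position 101.
The forward primer is identical to the top strand over positions 101–122: GTGGATATACCAGCCAATCTAA.

5'-GTGGATATACCAGCCAATCTAA-3'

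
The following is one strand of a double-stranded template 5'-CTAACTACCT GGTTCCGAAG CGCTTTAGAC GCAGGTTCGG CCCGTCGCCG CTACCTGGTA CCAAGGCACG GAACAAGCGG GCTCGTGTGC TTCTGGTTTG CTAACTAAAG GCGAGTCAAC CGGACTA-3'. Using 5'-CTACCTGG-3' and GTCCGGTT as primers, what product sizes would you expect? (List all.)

121 bp, 75 bp

The forward primer CTACCTGG matches the top strand at positions 5–12, 51–58.
The reverse primer's reverse complement is AACCGGAC, matching at positions 118–125.
Each forward site pairs with the reverse site to give a product ending at position 125: sizes 121, 75 bp.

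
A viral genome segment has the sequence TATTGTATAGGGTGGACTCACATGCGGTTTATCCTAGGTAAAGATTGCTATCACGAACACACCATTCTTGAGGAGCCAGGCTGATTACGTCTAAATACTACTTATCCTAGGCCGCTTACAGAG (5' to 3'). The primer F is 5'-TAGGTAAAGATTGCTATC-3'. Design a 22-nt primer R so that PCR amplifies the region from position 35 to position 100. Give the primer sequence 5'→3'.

The product's 3' end on the top strand is position 100.
The reverse primer anneals to the top strand over positions 79–100, i.e. to GGCTGATTACGTCTAAATACTA.
Its sequence written 5'→3' is the reverse complement: TAGTATTTAGACGTAATCAGCC.

5'-TAGTATTTAGACGTAATCAGCC-3'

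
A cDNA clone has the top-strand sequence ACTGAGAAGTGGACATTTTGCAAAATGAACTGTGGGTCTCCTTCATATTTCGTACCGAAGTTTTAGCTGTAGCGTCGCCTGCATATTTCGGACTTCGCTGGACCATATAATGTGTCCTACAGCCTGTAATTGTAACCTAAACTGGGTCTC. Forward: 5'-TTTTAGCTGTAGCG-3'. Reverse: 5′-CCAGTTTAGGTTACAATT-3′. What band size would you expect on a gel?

Forward primer TTTTAGCTGTAGCG is found on the top strand at positions 61–74.
Reverse complement of the reverse primer: AATTGTAACCTAAACTGG. This occurs on the top strand at positions 128–145.
Product length = (reverse-primer end) − (forward-primer start) + 1 = 145 − 61 + 1 = 85 bp.

85 bp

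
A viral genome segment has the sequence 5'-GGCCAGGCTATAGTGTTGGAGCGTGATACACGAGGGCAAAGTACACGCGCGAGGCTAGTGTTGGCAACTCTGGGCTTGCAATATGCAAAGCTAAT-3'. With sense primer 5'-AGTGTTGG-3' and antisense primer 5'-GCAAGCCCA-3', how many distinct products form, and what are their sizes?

The forward primer AGTGTTGG matches the top strand at positions 12–19, 57–64.
The reverse primer's reverse complement is TGGGCTTGC, matching at positions 71–79.
Each forward site pairs with the reverse site to give a product ending at position 79: sizes 68, 23 bp.

Two products: 68 bp, 23 bp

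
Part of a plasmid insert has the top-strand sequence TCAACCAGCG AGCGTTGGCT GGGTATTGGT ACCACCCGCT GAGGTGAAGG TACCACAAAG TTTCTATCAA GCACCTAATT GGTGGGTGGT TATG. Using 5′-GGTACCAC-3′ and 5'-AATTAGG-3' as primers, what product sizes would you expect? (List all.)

The forward primer GGTACCAC matches the top strand at positions 28–35, 49–56.
The reverse primer's reverse complement is CCTAATT, matching at positions 74–80.
Each forward site pairs with the reverse site to give a product ending at position 80: sizes 53, 32 bp.

53 bp, 32 bp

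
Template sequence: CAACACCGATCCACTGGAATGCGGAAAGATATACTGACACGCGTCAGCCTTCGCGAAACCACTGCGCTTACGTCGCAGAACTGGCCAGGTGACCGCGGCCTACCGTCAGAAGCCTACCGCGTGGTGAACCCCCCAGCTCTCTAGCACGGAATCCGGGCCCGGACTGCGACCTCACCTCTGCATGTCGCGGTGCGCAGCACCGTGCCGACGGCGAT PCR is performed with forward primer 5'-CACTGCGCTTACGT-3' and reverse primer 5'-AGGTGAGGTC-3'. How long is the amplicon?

118 bp

Scanning the template, CACTGCGCTTACGT occurs at positions 60–73; this primer anneals to the bottom strand there with its 3' end pointing downstream.
The reverse primer's reverse complement is GACCTCACCT, which matches the template at positions 168–177.
Amplicon spans positions 60–177: 118 bp.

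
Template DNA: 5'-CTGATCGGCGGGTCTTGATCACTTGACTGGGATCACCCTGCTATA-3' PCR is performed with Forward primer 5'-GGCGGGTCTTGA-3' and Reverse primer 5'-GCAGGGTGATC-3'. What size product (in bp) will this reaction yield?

Scanning the template, GGCGGGTCTTGA occurs at positions 7–18; this primer anneals to the bottom strand there with its 3' end pointing downstream.
Taking the reverse complement of GCAGGGTGATC gives GATCACCCTGC, found at positions 31–41 on the template; the primer anneals here to the top strand with its 3' end pointing upstream.
Product length = (reverse-primer end) − (forward-primer start) + 1 = 41 − 7 + 1 = 35 bp.

35 bp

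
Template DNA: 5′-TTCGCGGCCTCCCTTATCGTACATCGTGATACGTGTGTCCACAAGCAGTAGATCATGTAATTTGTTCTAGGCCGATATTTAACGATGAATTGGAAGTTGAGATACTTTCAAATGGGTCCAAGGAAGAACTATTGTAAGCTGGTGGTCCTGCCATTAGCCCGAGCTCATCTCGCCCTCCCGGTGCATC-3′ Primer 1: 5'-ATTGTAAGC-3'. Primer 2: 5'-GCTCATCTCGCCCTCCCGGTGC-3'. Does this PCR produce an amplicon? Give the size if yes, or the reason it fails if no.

No product — both primers anneal to the same strand and extend in the same direction.

Primer 1 (ATTGTAAGC) matches the top strand at positions 131–139 (3' end points downstream).
Primer 2 (GCTCATCTCGCCCTCCCGGTGC) also matches the top strand directly, at positions 163–184 — its reverse complement GCACCGGGAGGGCGAGATGAGC is not present.
Both primers anneal to the bottom strand with 3' ends pointing the same way, so neither can prime synthesis back toward the other.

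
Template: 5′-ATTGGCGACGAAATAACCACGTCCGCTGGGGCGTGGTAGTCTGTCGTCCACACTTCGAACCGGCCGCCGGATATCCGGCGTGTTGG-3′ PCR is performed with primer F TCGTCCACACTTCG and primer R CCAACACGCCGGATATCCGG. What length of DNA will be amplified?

43 bp

Scanning the template, TCGTCCACACTTCG occurs at positions 44–57; this primer anneals to the bottom strand there with its 3' end pointing downstream.
Reverse complement of the reverse primer: CCGGATATCCGGCGTGTTGG. This occurs on the top strand at positions 67–86.
Product length = (reverse-primer end) − (forward-primer start) + 1 = 86 − 44 + 1 = 43 bp.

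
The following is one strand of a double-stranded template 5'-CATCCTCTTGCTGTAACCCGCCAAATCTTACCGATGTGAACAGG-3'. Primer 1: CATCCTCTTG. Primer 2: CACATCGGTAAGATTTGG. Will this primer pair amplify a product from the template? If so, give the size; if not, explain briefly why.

Primer 1 (CATCCTCTTG) matches the top strand at positions 1–10; it acts as a forward primer.
Primer 2's reverse complement is CCAAATCTTACCGATGTG, matching the top strand at positions 21–38; it acts as a reverse primer.
The 3' ends face each other across positions 1–38, giving a 38 bp product.

Yes — a 38 bp product.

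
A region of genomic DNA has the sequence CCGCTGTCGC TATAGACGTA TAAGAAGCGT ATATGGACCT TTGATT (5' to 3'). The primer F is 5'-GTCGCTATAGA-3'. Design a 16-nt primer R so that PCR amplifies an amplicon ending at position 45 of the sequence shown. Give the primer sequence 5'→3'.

The forward primer binds at positions 6–16; the product's 3' end on the top strand is position 45.
The reverse primer anneals to the top strand over positions 30–45, i.e. to TATATGGACCTTTGAT.
Its sequence written 5'→3' is the reverse complement: ATCAAAGGTCCATATA.

5'-ATCAAAGGTCCATATA-3'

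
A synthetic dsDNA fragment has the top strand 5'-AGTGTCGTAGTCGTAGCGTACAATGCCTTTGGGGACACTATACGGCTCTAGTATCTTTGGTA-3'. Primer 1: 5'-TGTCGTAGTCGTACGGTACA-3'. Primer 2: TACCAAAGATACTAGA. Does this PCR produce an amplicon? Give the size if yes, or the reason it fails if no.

Primer 1 (TGTCGTAGTCGTACGGTACA) does not match the top strand, and its reverse complement TGTACCGTACGACTACGACA does not match either.
With no annealing site for primer 1, no amplification occurs.

No product — primer 1 has no binding site in the template.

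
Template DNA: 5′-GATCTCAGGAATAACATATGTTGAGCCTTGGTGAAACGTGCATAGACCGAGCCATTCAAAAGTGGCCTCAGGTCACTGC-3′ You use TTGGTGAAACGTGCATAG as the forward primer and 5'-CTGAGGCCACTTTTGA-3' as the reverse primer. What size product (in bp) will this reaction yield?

Scanning the template, TTGGTGAAACGTGCATAG occurs at positions 28–45; this primer anneals to the bottom strand there with its 3' end pointing downstream.
The reverse primer's reverse complement is TCAAAAGTGGCCTCAG, which matches the template at positions 56–71.
The product runs from position 28 to position 71, so its length is 71 − 28 + 1 = 44 bp.

44 bp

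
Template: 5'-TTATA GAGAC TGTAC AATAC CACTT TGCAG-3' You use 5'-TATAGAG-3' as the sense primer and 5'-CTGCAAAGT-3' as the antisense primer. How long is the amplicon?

29 bp

Forward primer TATAGAG is found on the top strand at positions 2–8.
Taking the reverse complement of CTGCAAAGT gives ACTTTGCAG, found at positions 22–30 on the template; the primer anneals here to the top strand with its 3' end pointing upstream.
Amplicon spans positions 2–30: 29 bp.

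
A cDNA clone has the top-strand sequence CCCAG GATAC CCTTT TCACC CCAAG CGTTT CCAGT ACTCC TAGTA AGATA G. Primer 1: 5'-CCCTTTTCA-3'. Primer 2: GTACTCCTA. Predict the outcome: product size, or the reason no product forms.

No product — both primers anneal to the same strand and extend in the same direction.

Primer 1 (CCCTTTTCA) matches the top strand at positions 10–18 (3' end points downstream).
Primer 2 (GTACTCCTA) also matches the top strand directly, at positions 34–42 — its reverse complement TAGGAGTAC is not present.
Both primers anneal to the bottom strand with 3' ends pointing the same way, so neither can prime synthesis back toward the other.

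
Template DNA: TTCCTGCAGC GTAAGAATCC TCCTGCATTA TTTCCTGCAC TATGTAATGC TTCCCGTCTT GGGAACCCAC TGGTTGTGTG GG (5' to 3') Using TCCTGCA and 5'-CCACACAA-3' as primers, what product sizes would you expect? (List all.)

The forward primer TCCTGCA matches the top strand at positions 2–8, 21–27, 33–39.
The reverse primer's reverse complement is TTGTGTGG, matching at positions 74–81.
Each forward site pairs with the reverse site to give a product ending at position 81: sizes 80, 61, 49 bp.

80 bp, 61 bp, 49 bp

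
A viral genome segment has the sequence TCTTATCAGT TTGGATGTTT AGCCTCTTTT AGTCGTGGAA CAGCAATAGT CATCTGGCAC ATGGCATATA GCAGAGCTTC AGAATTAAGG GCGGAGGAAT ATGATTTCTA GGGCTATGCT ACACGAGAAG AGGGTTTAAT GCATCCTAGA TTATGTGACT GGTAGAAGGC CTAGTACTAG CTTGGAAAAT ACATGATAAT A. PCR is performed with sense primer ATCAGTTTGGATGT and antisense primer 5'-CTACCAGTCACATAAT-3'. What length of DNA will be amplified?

Forward primer ATCAGTTTGGATGT is found on the top strand at positions 5–18.
Reverse complement of the reverse primer: ATTATGTGACTGGTAG. This occurs on the top strand at positions 150–165.
The product runs from position 5 to position 165, so its length is 165 − 5 + 1 = 161 bp.

161 bp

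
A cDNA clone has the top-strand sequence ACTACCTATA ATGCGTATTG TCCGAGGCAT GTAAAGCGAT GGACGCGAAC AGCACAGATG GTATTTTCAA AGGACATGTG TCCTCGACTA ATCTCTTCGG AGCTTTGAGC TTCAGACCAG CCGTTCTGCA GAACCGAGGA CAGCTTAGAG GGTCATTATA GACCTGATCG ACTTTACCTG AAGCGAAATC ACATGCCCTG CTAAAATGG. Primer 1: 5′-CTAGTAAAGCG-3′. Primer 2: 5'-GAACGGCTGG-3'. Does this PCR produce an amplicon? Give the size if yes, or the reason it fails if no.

No product — primer 1 has no binding site in the template.

Primer 1 (CTAGTAAAGCG) does not match the top strand, and its reverse complement CGCTTTACTAG does not match either.
With no annealing site for primer 1, no amplification occurs.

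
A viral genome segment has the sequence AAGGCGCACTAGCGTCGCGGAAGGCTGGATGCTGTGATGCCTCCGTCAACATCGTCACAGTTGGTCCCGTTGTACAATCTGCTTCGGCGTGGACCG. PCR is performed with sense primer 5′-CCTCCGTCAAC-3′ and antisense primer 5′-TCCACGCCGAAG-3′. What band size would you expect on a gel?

54 bp

Scanning the template, CCTCCGTCAAC occurs at positions 40–50; this primer anneals to the bottom strand there with its 3' end pointing downstream.
The reverse primer's reverse complement is CTTCGGCGTGGA, which matches the template at positions 82–93.
The product runs from position 40 to position 93, so its length is 93 − 40 + 1 = 54 bp.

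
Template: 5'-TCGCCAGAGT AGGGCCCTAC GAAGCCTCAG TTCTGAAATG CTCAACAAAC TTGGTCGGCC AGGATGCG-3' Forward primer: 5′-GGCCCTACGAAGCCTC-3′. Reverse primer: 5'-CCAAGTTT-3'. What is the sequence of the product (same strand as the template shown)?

The forward primer matches the template at positions 13–28.
Reverse complement of the reverse primer: AAACTTGG. This occurs on the top strand at positions 47–54.
The product is the template from position 13 through 54 (42 bp).

5'-GGCCCTACGAAGCCTCAGTTCTGAAATGCTCAACAAACTTGG-3'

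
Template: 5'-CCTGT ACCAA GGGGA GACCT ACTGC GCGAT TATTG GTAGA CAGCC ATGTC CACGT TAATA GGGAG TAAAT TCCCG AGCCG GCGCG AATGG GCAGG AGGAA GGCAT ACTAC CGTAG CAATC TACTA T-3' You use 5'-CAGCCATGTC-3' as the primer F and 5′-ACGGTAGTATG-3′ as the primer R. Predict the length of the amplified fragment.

73 bp

Forward primer CAGCCATGTC is found on the top strand at positions 41–50.
Taking the reverse complement of ACGGTAGTATG gives CATACTACCGT, found at positions 103–113 on the template; the primer anneals here to the top strand with its 3' end pointing upstream.
Product length = (reverse-primer end) − (forward-primer start) + 1 = 113 − 41 + 1 = 73 bp.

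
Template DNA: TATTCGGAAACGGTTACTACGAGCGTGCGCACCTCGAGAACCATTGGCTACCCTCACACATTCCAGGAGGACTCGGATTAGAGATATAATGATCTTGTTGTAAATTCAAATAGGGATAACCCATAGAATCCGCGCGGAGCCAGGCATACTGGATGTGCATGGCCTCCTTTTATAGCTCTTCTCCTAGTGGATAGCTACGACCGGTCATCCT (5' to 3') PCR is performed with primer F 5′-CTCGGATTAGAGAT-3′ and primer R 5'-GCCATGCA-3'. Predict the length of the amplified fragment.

92 bp

Forward primer CTCGGATTAGAGAT is found on the top strand at positions 72–85.
Taking the reverse complement of GCCATGCA gives TGCATGGC, found at positions 156–163 on the template; the primer anneals here to the top strand with its 3' end pointing upstream.
The product runs from position 72 to position 163, so its length is 163 − 72 + 1 = 92 bp.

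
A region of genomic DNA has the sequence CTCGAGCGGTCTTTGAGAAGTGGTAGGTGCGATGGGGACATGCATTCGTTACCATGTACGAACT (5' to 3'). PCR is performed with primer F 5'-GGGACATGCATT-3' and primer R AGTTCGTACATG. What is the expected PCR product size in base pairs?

Forward primer GGGACATGCATT is found on the top strand at positions 35–46.
Reverse complement of the reverse primer: CATGTACGAACT. This occurs on the top strand at positions 53–64.
Amplicon spans positions 35–64: 30 bp.

30 bp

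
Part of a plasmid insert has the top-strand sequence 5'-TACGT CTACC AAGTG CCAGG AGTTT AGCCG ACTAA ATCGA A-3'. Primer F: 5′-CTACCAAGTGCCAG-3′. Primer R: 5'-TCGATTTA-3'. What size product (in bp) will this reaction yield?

The forward primer matches the template at positions 6–19.
Reverse complement of the reverse primer: TAAATCGA. This occurs on the top strand at positions 33–40.
The product runs from position 6 to position 40, so its length is 40 − 6 + 1 = 35 bp.

35 bp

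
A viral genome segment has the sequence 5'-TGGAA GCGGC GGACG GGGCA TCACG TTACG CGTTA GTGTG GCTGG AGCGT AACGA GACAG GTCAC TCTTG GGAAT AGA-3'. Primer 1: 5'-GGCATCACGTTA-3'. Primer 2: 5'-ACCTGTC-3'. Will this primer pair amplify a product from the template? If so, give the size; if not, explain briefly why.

Yes — a 46 bp product.

Primer 1 (GGCATCACGTTA) matches the top strand at positions 17–28; it acts as a forward primer.
Primer 2's reverse complement is GACAGGT, matching the top strand at positions 56–62; it acts as a reverse primer.
The 3' ends face each other across positions 17–62, giving a 46 bp product.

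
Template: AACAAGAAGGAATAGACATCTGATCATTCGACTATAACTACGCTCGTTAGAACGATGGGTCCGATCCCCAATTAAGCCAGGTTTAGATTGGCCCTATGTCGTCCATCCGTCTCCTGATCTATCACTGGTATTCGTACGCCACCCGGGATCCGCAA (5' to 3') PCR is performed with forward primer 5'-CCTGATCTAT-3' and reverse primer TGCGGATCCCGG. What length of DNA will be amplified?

Scanning the template, CCTGATCTAT occurs at positions 113–122; this primer anneals to the bottom strand there with its 3' end pointing downstream.
Reverse complement of the reverse primer: CCGGGATCCGCA. This occurs on the top strand at positions 143–154.
Product length = (reverse-primer end) − (forward-primer start) + 1 = 154 − 113 + 1 = 42 bp.

42 bp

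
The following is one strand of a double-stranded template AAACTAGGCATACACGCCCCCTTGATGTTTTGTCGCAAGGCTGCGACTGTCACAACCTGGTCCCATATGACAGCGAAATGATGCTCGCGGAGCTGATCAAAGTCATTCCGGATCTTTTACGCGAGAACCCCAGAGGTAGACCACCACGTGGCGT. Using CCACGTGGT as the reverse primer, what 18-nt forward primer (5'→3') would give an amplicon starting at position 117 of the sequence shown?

The reverse primer's reverse complement ACCACGTGG matches the template at positions 143–151; the product starts at position 117.
The forward primer is identical to the top strand over positions 117–134: TTACGCGAGAACCCCAGA.

5'-TTACGCGAGAACCCCAGA-3'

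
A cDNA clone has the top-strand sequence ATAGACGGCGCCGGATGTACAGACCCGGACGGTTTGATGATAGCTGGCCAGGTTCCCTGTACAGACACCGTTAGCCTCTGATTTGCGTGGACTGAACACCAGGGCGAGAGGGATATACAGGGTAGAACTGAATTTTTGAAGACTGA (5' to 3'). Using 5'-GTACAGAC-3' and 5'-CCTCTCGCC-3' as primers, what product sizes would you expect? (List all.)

95 bp, 53 bp

The forward primer GTACAGAC matches the top strand at positions 17–24, 59–66.
The reverse primer's reverse complement is GGCGAGAGG, matching at positions 103–111.
Each forward site pairs with the reverse site to give a product ending at position 111: sizes 95, 53 bp.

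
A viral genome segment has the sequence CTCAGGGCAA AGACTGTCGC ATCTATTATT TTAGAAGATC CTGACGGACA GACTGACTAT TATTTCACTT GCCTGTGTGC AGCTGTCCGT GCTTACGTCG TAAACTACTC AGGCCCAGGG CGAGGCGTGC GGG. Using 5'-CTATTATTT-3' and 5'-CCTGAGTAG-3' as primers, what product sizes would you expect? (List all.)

The forward primer CTATTATTT matches the top strand at positions 23–31, 57–65.
The reverse primer's reverse complement is CTACTCAGG, matching at positions 105–113.
Each forward site pairs with the reverse site to give a product ending at position 113: sizes 91, 57 bp.

91 bp, 57 bp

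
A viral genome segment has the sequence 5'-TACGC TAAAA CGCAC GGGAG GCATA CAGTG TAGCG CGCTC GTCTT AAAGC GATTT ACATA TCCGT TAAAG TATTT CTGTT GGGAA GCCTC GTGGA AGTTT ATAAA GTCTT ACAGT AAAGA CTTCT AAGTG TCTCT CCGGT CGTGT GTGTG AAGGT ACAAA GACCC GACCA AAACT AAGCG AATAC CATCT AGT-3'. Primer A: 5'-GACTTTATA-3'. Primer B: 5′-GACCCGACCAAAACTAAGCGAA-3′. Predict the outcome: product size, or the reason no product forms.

No product — the primers' 3' ends point away from each other.

Primer A (GACTTTATA) has reverse complement TATAAAGTC, which matches the top strand at positions 100–108; primer A anneals to the top strand there with its 3' end pointing upstream toward position 100.
Primer B (GACCCGACCAAAACTAAGCGAA) matches the top strand directly at positions 161–182; it anneals to the bottom strand with its 3' end pointing downstream toward position 182.
The 3' ends diverge (primer A extends toward position 1, primer B toward position 193), so the primers never converge on a shared product.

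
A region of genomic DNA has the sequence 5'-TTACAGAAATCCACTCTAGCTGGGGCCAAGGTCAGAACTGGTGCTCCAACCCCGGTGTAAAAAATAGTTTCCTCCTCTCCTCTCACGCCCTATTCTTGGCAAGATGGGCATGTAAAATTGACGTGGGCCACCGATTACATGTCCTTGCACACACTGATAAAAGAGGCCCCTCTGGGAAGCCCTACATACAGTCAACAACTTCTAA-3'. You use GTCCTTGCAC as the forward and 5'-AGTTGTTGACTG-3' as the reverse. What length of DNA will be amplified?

The forward primer matches the template at positions 141–150.
Reverse complement of the reverse primer: CAGTCAACAACT. This occurs on the top strand at positions 189–200.
Product length = (reverse-primer end) − (forward-primer start) + 1 = 200 − 141 + 1 = 60 bp.

60 bp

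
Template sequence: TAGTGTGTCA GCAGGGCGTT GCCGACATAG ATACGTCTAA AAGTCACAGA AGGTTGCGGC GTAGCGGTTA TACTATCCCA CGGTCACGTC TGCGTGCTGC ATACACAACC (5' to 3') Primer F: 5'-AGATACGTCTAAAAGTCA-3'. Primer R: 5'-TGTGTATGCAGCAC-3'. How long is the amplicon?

The forward primer matches the template at positions 29–46.
Reverse complement of the reverse primer: GTGCTGCATACACA. This occurs on the top strand at positions 94–107.
Amplicon spans positions 29–107: 79 bp.

79 bp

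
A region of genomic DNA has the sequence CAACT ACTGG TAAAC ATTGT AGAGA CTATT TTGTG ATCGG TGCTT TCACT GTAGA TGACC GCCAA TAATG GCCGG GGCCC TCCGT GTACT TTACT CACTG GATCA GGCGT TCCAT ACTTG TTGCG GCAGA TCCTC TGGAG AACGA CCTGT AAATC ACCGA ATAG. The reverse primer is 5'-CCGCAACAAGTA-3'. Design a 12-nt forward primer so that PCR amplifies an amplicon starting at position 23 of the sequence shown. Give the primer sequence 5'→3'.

The reverse primer's reverse complement TACTTGTTGCGG matches the template at positions 115–126; the product starts at position 23.
The forward primer is identical to the top strand over positions 23–34: AGACTATTTTGT.

5'-AGACTATTTTGT-3'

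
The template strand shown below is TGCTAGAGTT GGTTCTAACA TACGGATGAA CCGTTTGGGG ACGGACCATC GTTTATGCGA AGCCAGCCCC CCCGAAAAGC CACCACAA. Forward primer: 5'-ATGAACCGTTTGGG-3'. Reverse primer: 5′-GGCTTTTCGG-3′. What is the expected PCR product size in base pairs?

The forward primer matches the template at positions 26–39.
The reverse primer's reverse complement is CCGAAAAGCC, which matches the template at positions 72–81.
Product length = (reverse-primer end) − (forward-primer start) + 1 = 81 − 26 + 1 = 56 bp.

56 bp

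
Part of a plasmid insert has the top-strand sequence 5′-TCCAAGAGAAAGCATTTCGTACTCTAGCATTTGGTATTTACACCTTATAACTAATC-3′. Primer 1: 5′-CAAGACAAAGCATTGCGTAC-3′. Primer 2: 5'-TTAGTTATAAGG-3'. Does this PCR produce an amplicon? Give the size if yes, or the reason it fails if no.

Primer 1 (CAAGACAAAGCATTGCGTAC) does not match the top strand, and its reverse complement GTACGCAATGCTTTGTCTTG does not match either.
With no annealing site for primer 1, no amplification occurs.

No product — primer 1 has no binding site in the template.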